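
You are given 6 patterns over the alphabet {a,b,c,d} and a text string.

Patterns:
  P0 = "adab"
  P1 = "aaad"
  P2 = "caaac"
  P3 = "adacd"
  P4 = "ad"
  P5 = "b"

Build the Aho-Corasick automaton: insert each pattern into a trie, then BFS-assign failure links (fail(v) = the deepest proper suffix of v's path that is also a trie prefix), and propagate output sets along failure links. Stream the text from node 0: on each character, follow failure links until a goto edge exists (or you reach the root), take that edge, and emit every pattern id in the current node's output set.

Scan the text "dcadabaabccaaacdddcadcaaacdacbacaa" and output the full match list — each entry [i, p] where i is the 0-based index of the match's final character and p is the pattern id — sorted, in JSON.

Build:
Trie nodes:
  n0 'ε': a→1 b→15 c→8
  n1 'a': a→5 d→2
  n2 'ad': a→3  ←P4
  n3 'ada': b→4 c→13
  n4 'adab': ·  ←P0
  n5 'aa': a→6
  n6 'aaa': d→7
  n7 'aaad': ·  ←P1
  n8 'c': a→9
  n9 'ca': a→10
  n10 'caa': a→11
  n11 'caaa': c→12
  n12 'caaac': ·  ←P2
  n13 'adac': d→14
  n14 'adacd': ·  ←P3
  n15 'b': ·  ←P5

BFS fail/out derivation:
  fail(1) 'a': from fail(0)=0 chase 'a': 0 ⇒ 0;  out=∅∪out(0)=∅
  fail(8) 'c': from fail(0)=0 chase 'c': 0 ⇒ 0;  out=∅∪out(0)=∅
  fail(15) 'b': from fail(0)=0 chase 'b': 0 ⇒ 0;  out={5}∪out(0)={5}
  fail(2) 'ad': from fail(1)=0 chase 'd': 0 ⇒ 0;  out={4}∪out(0)={4}
  fail(5) 'aa': from fail(1)=0 chase 'a': 0 ⇒ 1;  out=∅∪out(1)=∅
  fail(9) 'ca': from fail(8)=0 chase 'a': 0 ⇒ 1;  out=∅∪out(1)=∅
  fail(3) 'ada': from fail(2)=0 chase 'a': 0 ⇒ 1;  out=∅∪out(1)=∅
  fail(6) 'aaa': from fail(5)=1 chase 'a': 1 ⇒ 5;  out=∅∪out(5)=∅
  fail(10) 'caa': from fail(9)=1 chase 'a': 1 ⇒ 5;  out=∅∪out(5)=∅
  fail(4) 'adab': from fail(3)=1 chase 'b': 1→0 ⇒ 15;  out={0}∪out(15)={0,5}
  fail(7) 'aaad': from fail(6)=5 chase 'd': 5→1 ⇒ 2;  out={1}∪out(2)={1,4}
  fail(11) 'caaa': from fail(10)=5 chase 'a': 5 ⇒ 6;  out=∅∪out(6)=∅
  fail(13) 'adac': from fail(3)=1 chase 'c': 1→0 ⇒ 8;  out=∅∪out(8)=∅
  fail(12) 'caaac': from fail(11)=6 chase 'c': 6→5→1→0 ⇒ 8;  out={2}∪out(8)={2}
  fail(14) 'adacd': from fail(13)=8 chase 'd': 8→0 ⇒ 0;  out={3}∪out(0)={3}

Run:
[0] read 'd'  n0⇒n0
[1] read 'c'  n0⇒n8
[2] read 'a'  n8⇒n9
[3] read 'd'  n9⇒n2 ·f  ** P4@[2:3]
[4] read 'a'  n2⇒n3
[5] read 'b'  n3⇒n4  ** P0@[2:5],P5@[5:5]
[6] read 'a'  n4⇒n1 ·f
[7] read 'a'  n1⇒n5
[8] read 'b'  n5⇒n15 ·f  ** P5@[8:8]
[9] read 'c'  n15⇒n8 ·f
[10] read 'c'  n8⇒n8 ·f
[11] read 'a'  n8⇒n9
[12] read 'a'  n9⇒n10
[13] read 'a'  n10⇒n11
[14] read 'c'  n11⇒n12  ** P2@[10:14]
[15] read 'd'  n12⇒n0 ·f
[16] read 'd'  n0⇒n0
[17] read 'd'  n0⇒n0
[18] read 'c'  n0⇒n8
[19] read 'a'  n8⇒n9
[20] read 'd'  n9⇒n2 ·f  ** P4@[19:20]
[21] read 'c'  n2⇒n8 ·f
[22] read 'a'  n8⇒n9
[23] read 'a'  n9⇒n10
[24] read 'a'  n10⇒n11
[25] read 'c'  n11⇒n12  ** P2@[21:25]
[26] read 'd'  n12⇒n0 ·f
[27] read 'a'  n0⇒n1
[28] read 'c'  n1⇒n8 ·f
[29] read 'b'  n8⇒n15 ·f  ** P5@[29:29]
[30] read 'a'  n15⇒n1 ·f
[31] read 'c'  n1⇒n8 ·f
[32] read 'a'  n8⇒n9
[33] read 'a'  n9⇒n10

All matches (sorted): [[3,4],[5,0],[5,5],[8,5],[14,2],[20,4],[25,2],[29,5]]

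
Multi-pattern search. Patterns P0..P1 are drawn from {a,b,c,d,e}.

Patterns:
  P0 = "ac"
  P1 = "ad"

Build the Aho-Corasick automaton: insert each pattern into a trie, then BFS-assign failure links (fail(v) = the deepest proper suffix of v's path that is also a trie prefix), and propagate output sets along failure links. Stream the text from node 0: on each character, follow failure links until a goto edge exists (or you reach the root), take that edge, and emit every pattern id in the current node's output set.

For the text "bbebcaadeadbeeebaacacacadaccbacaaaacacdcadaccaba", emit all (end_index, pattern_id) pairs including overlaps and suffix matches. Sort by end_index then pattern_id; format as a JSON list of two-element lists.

Build automaton:
Trie (insert patterns):
  0='ε' goto a→1
  1='a' goto c→2 d→3
  2='ac' goto ·  ←P0
  3='ad' goto ·  ←P1

Failure links (BFS by depth):
  n1('a'): parent n0 fail=0; on 'a' 0 → fail=0;  out ∅∪∅=∅
  n2('ac'): parent n1 fail=0; on 'c' 0 → fail=0;  out {0}∪∅={0}
  n3('ad'): parent n1 fail=0; on 'd' 0 → fail=0;  out {1}∪∅={1}

Run:
i=0 'b': node 0→0
i=1 'b': node 0→0
i=2 'e': node 0→0
i=3 'b': node 0→0
i=4 'c': node 0→0
i=5 'a': node 0→1
i=6 'a': node 1→1 (via fail)
i=7 'd': node 1→3  emit P1@[6:7]
i=8 'e': node 3→0 (via fail)
i=9 'a': node 0→1
i=10 'd': node 1→3  emit P1@[9:10]
i=11 'b': node 3→0 (via fail)
i=12 'e': node 0→0
i=13 'e': node 0→0
i=14 'e': node 0→0
i=15 'b': node 0→0
i=16 'a': node 0→1
i=17 'a': node 1→1 (via fail)
i=18 'c': node 1→2  emit P0@[17:18]
i=19 'a': node 2→1 (via fail)
i=20 'c': node 1→2  emit P0@[19:20]
i=21 'a': node 2→1 (via fail)
i=22 'c': node 1→2  emit P0@[21:22]
i=23 'a': node 2→1 (via fail)
i=24 'd': node 1→3  emit P1@[23:24]
i=25 'a': node 3→1 (via fail)
i=26 'c': node 1→2  emit P0@[25:26]
i=27 'c': node 2→0 (via fail)
i=28 'b': node 0→0
i=29 'a': node 0→1
i=30 'c': node 1→2  emit P0@[29:30]
i=31 'a': node 2→1 (via fail)
i=32 'a': node 1→1 (via fail)
i=33 'a': node 1→1 (via fail)
i=34 'a': node 1→1 (via fail)
i=35 'c': node 1→2  emit P0@[34:35]
i=36 'a': node 2→1 (via fail)
i=37 'c': node 1→2  emit P0@[36:37]
i=38 'd': node 2→0 (via fail)
i=39 'c': node 0→0
i=40 'a': node 0→1
i=41 'd': node 1→3  emit P1@[40:41]
i=42 'a': node 3→1 (via fail)
i=43 'c': node 1→2  emit P0@[42:43]
i=44 'c': node 2→0 (via fail)
i=45 'a': node 0→1
i=46 'b': node 1→0 (via fail)
i=47 'a': node 0→1

Matches: [[7,1],[10,1],[18,0],[20,0],[22,0],[24,1],[26,0],[30,0],[35,0],[37,0],[41,1],[43,0]]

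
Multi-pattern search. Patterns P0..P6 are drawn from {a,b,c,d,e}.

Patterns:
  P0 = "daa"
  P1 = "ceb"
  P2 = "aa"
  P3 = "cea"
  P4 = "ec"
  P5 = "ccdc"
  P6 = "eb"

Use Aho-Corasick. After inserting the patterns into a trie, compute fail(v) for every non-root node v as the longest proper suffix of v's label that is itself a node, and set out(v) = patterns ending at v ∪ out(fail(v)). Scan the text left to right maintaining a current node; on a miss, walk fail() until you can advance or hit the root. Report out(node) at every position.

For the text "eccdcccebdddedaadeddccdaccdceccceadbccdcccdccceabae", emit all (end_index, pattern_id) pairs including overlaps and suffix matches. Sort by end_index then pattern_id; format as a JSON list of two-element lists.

Build:
Trie (insert patterns):
  n0 'ε': a→7 c→4 d→1 e→10
  n1 'd': a→2
  n2 'da': a→3
  n3 'daa': ·  [P0 ends]
  n4 'c': c→12 e→5
  n5 'ce': a→9 b→6
  n6 'ceb': ·  [P1 ends]
  n7 'a': a→8
  n8 'aa': ·  [P2 ends]
  n9 'cea': ·  [P3 ends]
  n10 'e': b→15 c→11
  n11 'ec': ·  [P4 ends]
  n12 'cc': d→13
  n13 'ccd': c→14
  n14 'ccdc': ·  [P5 ends]
  n15 'eb': ·  [P6 ends]

BFS fail/out derivation:
  n1('d'): parent n0 fail=0; on 'd' 0 → fail=0;  out ∅∪∅=∅
  n4('c'): parent n0 fail=0; on 'c' 0 → fail=0;  out ∅∪∅=∅
  n7('a'): parent n0 fail=0; on 'a' 0 → fail=0;  out ∅∪∅=∅
  n10('e'): parent n0 fail=0; on 'e' 0 → fail=0;  out ∅∪∅=∅
  n2('da'): parent n1 fail=0; on 'a' 0 → fail=7;  out ∅∪∅=∅
  n5('ce'): parent n4 fail=0; on 'e' 0 → fail=10;  out ∅∪∅=∅
  n8('aa'): parent n7 fail=0; on 'a' 0 → fail=7;  out {2}∪∅={2}
  n11('ec'): parent n10 fail=0; on 'c' 0 → fail=4;  out {4}∪∅={4}
  n12('cc'): parent n4 fail=0; on 'c' 0 → fail=4;  out ∅∪∅=∅
  n15('eb'): parent n10 fail=0; on 'b' 0 → fail=0;  out {6}∪∅={6}
  n3('daa'): parent n2 fail=7; on 'a' 7 → fail=8;  out {0}∪{2}={0,2}
  n6('ceb'): parent n5 fail=10; on 'b' 10 → fail=15;  out {1}∪{6}={1,6}
  n9('cea'): parent n5 fail=10; on 'a' 10→0 → fail=7;  out {3}∪∅={3}
  n13('ccd'): parent n12 fail=4; on 'd' 4→0 → fail=1;  out ∅∪∅=∅
  n14('ccdc'): parent n13 fail=1; on 'c' 1→0 → fail=4;  out {5}∪∅={5}

Text stream:
pos 0 'e': at 10
pos 1 'c': at 11  ** P4@[0:1]
pos 2 'c': at 12 (fail-walked)
pos 3 'd': at 13
pos 4 'c': at 14  ** P5@[1:4]
pos 5 'c': at 12 (fail-walked)
pos 6 'c': at 12 (fail-walked)
pos 7 'e': at 5 (fail-walked)
pos 8 'b': at 6  ** P1@[6:8],P6@[7:8]
pos 9 'd': at 1 (fail-walked)
pos 10 'd': at 1 (fail-walked)
pos 11 'd': at 1 (fail-walked)
pos 12 'e': at 10 (fail-walked)
pos 13 'd': at 1 (fail-walked)
pos 14 'a': at 2
pos 15 'a': at 3  ** P0@[13:15],P2@[14:15]
pos 16 'd': at 1 (fail-walked)
pos 17 'e': at 10 (fail-walked)
pos 18 'd': at 1 (fail-walked)
pos 19 'd': at 1 (fail-walked)
pos 20 'c': at 4 (fail-walked)
pos 21 'c': at 12
pos 22 'd': at 13
pos 23 'a': at 2 (fail-walked)
pos 24 'c': at 4 (fail-walked)
pos 25 'c': at 12
pos 26 'd': at 13
pos 27 'c': at 14  ** P5@[24:27]
pos 28 'e': at 5 (fail-walked)
pos 29 'c': at 11 (fail-walked)  ** P4@[28:29]
pos 30 'c': at 12 (fail-walked)
pos 31 'c': at 12 (fail-walked)
pos 32 'e': at 5 (fail-walked)
pos 33 'a': at 9  ** P3@[31:33]
pos 34 'd': at 1 (fail-walked)
pos 35 'b': at 0 (fail-walked)
pos 36 'c': at 4
pos 37 'c': at 12
pos 38 'd': at 13
pos 39 'c': at 14  ** P5@[36:39]
pos 40 'c': at 12 (fail-walked)
pos 41 'c': at 12 (fail-walked)
pos 42 'd': at 13
pos 43 'c': at 14  ** P5@[40:43]
pos 44 'c': at 12 (fail-walked)
pos 45 'c': at 12 (fail-walked)
pos 46 'e': at 5 (fail-walked)
pos 47 'a': at 9  ** P3@[45:47]
pos 48 'b': at 0 (fail-walked)
pos 49 'a': at 7
pos 50 'e': at 10 (fail-walked)

Matches: [[1,4],[4,5],[8,1],[8,6],[15,0],[15,2],[27,5],[29,4],[33,3],[39,5],[43,5],[47,3]]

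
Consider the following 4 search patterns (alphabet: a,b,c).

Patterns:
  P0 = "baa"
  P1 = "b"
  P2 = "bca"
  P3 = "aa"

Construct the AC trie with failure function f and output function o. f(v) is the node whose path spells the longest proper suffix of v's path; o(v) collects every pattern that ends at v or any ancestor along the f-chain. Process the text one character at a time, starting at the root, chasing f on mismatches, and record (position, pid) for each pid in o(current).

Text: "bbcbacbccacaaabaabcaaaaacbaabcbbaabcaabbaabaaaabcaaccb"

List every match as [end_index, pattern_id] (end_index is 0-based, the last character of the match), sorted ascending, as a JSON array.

Build automaton:
Trie nodes:
  0='ε' goto a→6 b→1
  1='b' goto a→2 c→4  [P1 ends]
  2='ba' goto a→3
  3='baa' goto ·  [P0 ends]
  4='bc' goto a→5
  5='bca' goto ·  [P2 ends]
  6='a' goto a→7
  7='aa' goto ·  [P3 ends]

Failure links (BFS by depth):
  n1('b'): parent n0 fail=0; on 'b' 0 → fail=0;  out {1}∪∅={1}
  n6('a'): parent n0 fail=0; on 'a' 0 → fail=0;  out ∅∪∅=∅
  n2('ba'): parent n1 fail=0; on 'a' 0 → fail=6;  out ∅∪∅=∅
  n4('bc'): parent n1 fail=0; on 'c' 0 → fail=0;  out ∅∪∅=∅
  n7('aa'): parent n6 fail=0; on 'a' 0 → fail=6;  out {3}∪∅={3}
  n3('baa'): parent n2 fail=6; on 'a' 6 → fail=7;  out {0}∪{3}={0,3}
  n5('bca'): parent n4 fail=0; on 'a' 0 → fail=6;  out {2}∪∅={2}

Run:
i=0 'b': node 0→1  emit P1@[0:0]
i=1 'b': node 1→1 (via fail)  emit P1@[1:1]
i=2 'c': node 1→4
i=3 'b': node 4→1 (via fail)  emit P1@[3:3]
i=4 'a': node 1→2
i=5 'c': node 2→0 (via fail)
i=6 'b': node 0→1  emit P1@[6:6]
i=7 'c': node 1→4
i=8 'c': node 4→0 (via fail)
i=9 'a': node 0→6
i=10 'c': node 6→0 (via fail)
i=11 'a': node 0→6
i=12 'a': node 6→7  emit P3@[11:12]
i=13 'a': node 7→7 (via fail)  emit P3@[12:13]
i=14 'b': node 7→1 (via fail)  emit P1@[14:14]
i=15 'a': node 1→2
i=16 'a': node 2→3  emit P0@[14:16],P3@[15:16]
i=17 'b': node 3→1 (via fail)  emit P1@[17:17]
i=18 'c': node 1→4
i=19 'a': node 4→5  emit P2@[17:19]
i=20 'a': node 5→7 (via fail)  emit P3@[19:20]
i=21 'a': node 7→7 (via fail)  emit P3@[20:21]
i=22 'a': node 7→7 (via fail)  emit P3@[21:22]
i=23 'a': node 7→7 (via fail)  emit P3@[22:23]
i=24 'c': node 7→0 (via fail)
i=25 'b': node 0→1  emit P1@[25:25]
i=26 'a': node 1→2
i=27 'a': node 2→3  emit P0@[25:27],P3@[26:27]
i=28 'b': node 3→1 (via fail)  emit P1@[28:28]
i=29 'c': node 1→4
i=30 'b': node 4→1 (via fail)  emit P1@[30:30]
i=31 'b': node 1→1 (via fail)  emit P1@[31:31]
i=32 'a': node 1→2
i=33 'a': node 2→3  emit P0@[31:33],P3@[32:33]
i=34 'b': node 3→1 (via fail)  emit P1@[34:34]
i=35 'c': node 1→4
i=36 'a': node 4→5  emit P2@[34:36]
i=37 'a': node 5→7 (via fail)  emit P3@[36:37]
i=38 'b': node 7→1 (via fail)  emit P1@[38:38]
i=39 'b': node 1→1 (via fail)  emit P1@[39:39]
i=40 'a': node 1→2
i=41 'a': node 2→3  emit P0@[39:41],P3@[40:41]
i=42 'b': node 3→1 (via fail)  emit P1@[42:42]
i=43 'a': node 1→2
i=44 'a': node 2→3  emit P0@[42:44],P3@[43:44]
i=45 'a': node 3→7 (via fail)  emit P3@[44:45]
i=46 'a': node 7→7 (via fail)  emit P3@[45:46]
i=47 'b': node 7→1 (via fail)  emit P1@[47:47]
i=48 'c': node 1→4
i=49 'a': node 4→5  emit P2@[47:49]
i=50 'a': node 5→7 (via fail)  emit P3@[49:50]
i=51 'c': node 7→0 (via fail)
i=52 'c': node 0→0
i=53 'b': node 0→1  emit P1@[53:53]

All matches (sorted): [[0,1],[1,1],[3,1],[6,1],[12,3],[13,3],[14,1],[16,0],[16,3],[17,1],[19,2],[20,3],[21,3],[22,3],[23,3],[25,1],[27,0],[27,3],[28,1],[30,1],[31,1],[33,0],[33,3],[34,1],[36,2],[37,3],[38,1],[39,1],[41,0],[41,3],[42,1],[44,0],[44,3],[45,3],[46,3],[47,1],[49,2],[50,3],[53,1]]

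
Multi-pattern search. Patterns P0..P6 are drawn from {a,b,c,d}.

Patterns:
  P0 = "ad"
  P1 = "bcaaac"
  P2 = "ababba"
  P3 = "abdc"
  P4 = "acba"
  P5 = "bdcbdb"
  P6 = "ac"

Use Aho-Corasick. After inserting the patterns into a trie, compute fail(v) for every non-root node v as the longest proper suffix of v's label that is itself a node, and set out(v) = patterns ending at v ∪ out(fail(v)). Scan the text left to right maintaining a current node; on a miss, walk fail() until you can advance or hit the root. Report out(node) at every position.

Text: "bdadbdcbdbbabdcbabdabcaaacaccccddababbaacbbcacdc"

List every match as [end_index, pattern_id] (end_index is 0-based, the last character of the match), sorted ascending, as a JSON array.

Build:
Trie nodes:
  n0 'ε': a→1 b→3
  n1 'a': b→9 c→16 d→2
  n2 'ad': ·  [P0 ends]
  n3 'b': c→4 d→19
  n4 'bc': a→5
  n5 'bca': a→6
  n6 'bcaa': a→7
  n7 'bcaaa': c→8
  n8 'bcaaac': ·  [P1 ends]
  n9 'ab': a→10 d→14
  n10 'aba': b→11
  n11 'abab': b→12
  n12 'ababb': a→13
  n13 'ababba': ·  [P2 ends]
  n14 'abd': c→15
  n15 'abdc': ·  [P3 ends]
  n16 'ac': b→17  [P6 ends]
  n17 'acb': a→18
  n18 'acba': ·  [P4 ends]
  n19 'bd': c→20
  n20 'bdc': b→21
  n21 'bdcb': d→22
  n22 'bdcbd': b→23
  n23 'bdcbdb': ·  [P5 ends]

Failure links (BFS by depth):
  fail(1) 'a': from fail(0)=0 chase 'a': 0 ⇒ 0;  out=∅∪out(0)=∅
  fail(3) 'b': from fail(0)=0 chase 'b': 0 ⇒ 0;  out=∅∪out(0)=∅
  fail(2) 'ad': from fail(1)=0 chase 'd': 0 ⇒ 0;  out={0}∪out(0)={0}
  fail(4) 'bc': from fail(3)=0 chase 'c': 0 ⇒ 0;  out=∅∪out(0)=∅
  fail(9) 'ab': from fail(1)=0 chase 'b': 0 ⇒ 3;  out=∅∪out(3)=∅
  fail(16) 'ac': from fail(1)=0 chase 'c': 0 ⇒ 0;  out={6}∪out(0)={6}
  fail(19) 'bd': from fail(3)=0 chase 'd': 0 ⇒ 0;  out=∅∪out(0)=∅
  fail(5) 'bca': from fail(4)=0 chase 'a': 0 ⇒ 1;  out=∅∪out(1)=∅
  fail(10) 'aba': from fail(9)=3 chase 'a': 3→0 ⇒ 1;  out=∅∪out(1)=∅
  fail(14) 'abd': from fail(9)=3 chase 'd': 3 ⇒ 19;  out=∅∪out(19)=∅
  fail(17) 'acb': from fail(16)=0 chase 'b': 0 ⇒ 3;  out=∅∪out(3)=∅
  fail(20) 'bdc': from fail(19)=0 chase 'c': 0 ⇒ 0;  out=∅∪out(0)=∅
  fail(6) 'bcaa': from fail(5)=1 chase 'a': 1→0 ⇒ 1;  out=∅∪out(1)=∅
  fail(11) 'abab': from fail(10)=1 chase 'b': 1 ⇒ 9;  out=∅∪out(9)=∅
  fail(15) 'abdc': from fail(14)=19 chase 'c': 19 ⇒ 20;  out={3}∪out(20)={3}
  fail(18) 'acba': from fail(17)=3 chase 'a': 3→0 ⇒ 1;  out={4}∪out(1)={4}
  fail(21) 'bdcb': from fail(20)=0 chase 'b': 0 ⇒ 3;  out=∅∪out(3)=∅
  fail(7) 'bcaaa': from fail(6)=1 chase 'a': 1→0 ⇒ 1;  out=∅∪out(1)=∅
  fail(12) 'ababb': from fail(11)=9 chase 'b': 9→3→0 ⇒ 3;  out=∅∪out(3)=∅
  fail(22) 'bdcbd': from fail(21)=3 chase 'd': 3 ⇒ 19;  out=∅∪out(19)=∅
  fail(8) 'bcaaac': from fail(7)=1 chase 'c': 1 ⇒ 16;  out={1}∪out(16)={1,6}
  fail(13) 'ababba': from fail(12)=3 chase 'a': 3→0 ⇒ 1;  out={2}∪out(1)={2}
  fail(23) 'bdcbdb': from fail(22)=19 chase 'b': 19→0 ⇒ 3;  out={5}∪out(3)={5}

Scan:
pos 0 'b': at 3
pos 1 'd': at 19
pos 2 'a': at 1 (via fail)
pos 3 'd': at 2  emit P0@[2:3]
pos 4 'b': at 3 (via fail)
pos 5 'd': at 19
pos 6 'c': at 20
pos 7 'b': at 21
pos 8 'd': at 22
pos 9 'b': at 23  emit P5@[4:9]
pos 10 'b': at 3 (via fail)
pos 11 'a': at 1 (via fail)
pos 12 'b': at 9
pos 13 'd': at 14
pos 14 'c': at 15  emit P3@[11:14]
pos 15 'b': at 21 (via fail)
pos 16 'a': at 1 (via fail)
pos 17 'b': at 9
pos 18 'd': at 14
pos 19 'a': at 1 (via fail)
pos 20 'b': at 9
pos 21 'c': at 4 (via fail)
pos 22 'a': at 5
pos 23 'a': at 6
pos 24 'a': at 7
pos 25 'c': at 8  emit P1@[20:25],P6@[24:25]
pos 26 'a': at 1 (via fail)
pos 27 'c': at 16  emit P6@[26:27]
pos 28 'c': at 0 (via fail)
pos 29 'c': at 0
pos 30 'c': at 0
pos 31 'd': at 0
pos 32 'd': at 0
pos 33 'a': at 1
pos 34 'b': at 9
pos 35 'a': at 10
pos 36 'b': at 11
pos 37 'b': at 12
pos 38 'a': at 13  emit P2@[33:38]
pos 39 'a': at 1 (via fail)
pos 40 'c': at 16  emit P6@[39:40]
pos 41 'b': at 17
pos 42 'b': at 3 (via fail)
pos 43 'c': at 4
pos 44 'a': at 5
pos 45 'c': at 16 (via fail)  emit P6@[44:45]
pos 46 'd': at 0 (via fail)
pos 47 'c': at 0

Result: [[3,0],[9,5],[14,3],[25,1],[25,6],[27,6],[38,2],[40,6],[45,6]]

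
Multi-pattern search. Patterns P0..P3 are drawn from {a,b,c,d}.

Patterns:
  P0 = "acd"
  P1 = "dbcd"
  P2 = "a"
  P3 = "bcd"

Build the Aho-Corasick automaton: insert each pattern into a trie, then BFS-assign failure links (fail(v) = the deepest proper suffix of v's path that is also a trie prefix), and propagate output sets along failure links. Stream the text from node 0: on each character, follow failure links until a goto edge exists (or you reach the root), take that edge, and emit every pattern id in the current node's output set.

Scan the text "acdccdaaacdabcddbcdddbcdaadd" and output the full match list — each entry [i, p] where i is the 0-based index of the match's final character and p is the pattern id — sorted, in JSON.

Build:
Trie (insert patterns):
  0='ε' goto a→1 b→8 d→4
  1='a' goto c→2  [P2 ends]
  2='ac' goto d→3
  3='acd' goto ·  [P0 ends]
  4='d' goto b→5
  5='db' goto c→6
  6='dbc' goto d→7
  7='dbcd' goto ·  [P1 ends]
  8='b' goto c→9
  9='bc' goto d→10
  10='bcd' goto ·  [P3 ends]

Failure links (BFS by depth):
  fail(1) 'a': from fail(0)=0 chase 'a': 0 ⇒ 0;  out={2}∪out(0)={2}
  fail(4) 'd': from fail(0)=0 chase 'd': 0 ⇒ 0;  out=∅∪out(0)=∅
  fail(8) 'b': from fail(0)=0 chase 'b': 0 ⇒ 0;  out=∅∪out(0)=∅
  fail(2) 'ac': from fail(1)=0 chase 'c': 0 ⇒ 0;  out=∅∪out(0)=∅
  fail(5) 'db': from fail(4)=0 chase 'b': 0 ⇒ 8;  out=∅∪out(8)=∅
  fail(9) 'bc': from fail(8)=0 chase 'c': 0 ⇒ 0;  out=∅∪out(0)=∅
  fail(3) 'acd': from fail(2)=0 chase 'd': 0 ⇒ 4;  out={0}∪out(4)={0}
  fail(6) 'dbc': from fail(5)=8 chase 'c': 8 ⇒ 9;  out=∅∪out(9)=∅
  fail(10) 'bcd': from fail(9)=0 chase 'd': 0 ⇒ 4;  out={3}∪out(4)={3}
  fail(7) 'dbcd': from fail(6)=9 chase 'd': 9 ⇒ 10;  out={1}∪out(10)={1,3}

Text stream:
i=0 'a': node 0→1  → match P2@[0:0]
i=1 'c': node 1→2
i=2 'd': node 2→3  → match P0@[0:2]
i=3 'c': node 3→0 (fail-walked)
i=4 'c': node 0→0
i=5 'd': node 0→4
i=6 'a': node 4→1 (fail-walked)  → match P2@[6:6]
i=7 'a': node 1→1 (fail-walked)  → match P2@[7:7]
i=8 'a': node 1→1 (fail-walked)  → match P2@[8:8]
i=9 'c': node 1→2
i=10 'd': node 2→3  → match P0@[8:10]
i=11 'a': node 3→1 (fail-walked)  → match P2@[11:11]
i=12 'b': node 1→8 (fail-walked)
i=13 'c': node 8→9
i=14 'd': node 9→10  → match P3@[12:14]
i=15 'd': node 10→4 (fail-walked)
i=16 'b': node 4→5
i=17 'c': node 5→6
i=18 'd': node 6→7  → match P1@[15:18],P3@[16:18]
i=19 'd': node 7→4 (fail-walked)
i=20 'd': node 4→4 (fail-walked)
i=21 'b': node 4→5
i=22 'c': node 5→6
i=23 'd': node 6→7  → match P1@[20:23],P3@[21:23]
i=24 'a': node 7→1 (fail-walked)  → match P2@[24:24]
i=25 'a': node 1→1 (fail-walked)  → match P2@[25:25]
i=26 'd': node 1→4 (fail-walked)
i=27 'd': node 4→4 (fail-walked)

Matches: [[0,2],[2,0],[6,2],[7,2],[8,2],[10,0],[11,2],[14,3],[18,1],[18,3],[23,1],[23,3],[24,2],[25,2]]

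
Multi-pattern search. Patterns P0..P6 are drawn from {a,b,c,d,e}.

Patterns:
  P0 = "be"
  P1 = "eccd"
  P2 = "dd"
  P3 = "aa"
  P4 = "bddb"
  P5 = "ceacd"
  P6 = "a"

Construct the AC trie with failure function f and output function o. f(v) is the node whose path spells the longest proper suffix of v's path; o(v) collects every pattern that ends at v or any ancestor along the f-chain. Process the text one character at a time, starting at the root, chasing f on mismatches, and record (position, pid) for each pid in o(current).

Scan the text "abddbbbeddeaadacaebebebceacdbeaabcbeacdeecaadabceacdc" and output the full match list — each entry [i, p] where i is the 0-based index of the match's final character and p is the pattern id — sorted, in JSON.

Build automaton:
Trie nodes:
  n0 'ε': a→9 b→1 c→14 d→7 e→3
  n1 'b': d→11 e→2
  n2 'be': ·  [P0 ends]
  n3 'e': c→4
  n4 'ec': c→5
  n5 'ecc': d→6
  n6 'eccd': ·  [P1 ends]
  n7 'd': d→8
  n8 'dd': ·  [P2 ends]
  n9 'a': a→10  [P6 ends]
  n10 'aa': ·  [P3 ends]
  n11 'bd': d→12
  n12 'bdd': b→13
  n13 'bddb': ·  [P4 ends]
  n14 'c': e→15
  n15 'ce': a→16
  n16 'cea': c→17
  n17 'ceac': d→18
  n18 'ceacd': ·  [P5 ends]

Failure links (BFS by depth):
  fail(1) 'b': from fail(0)=0 chase 'b': 0 ⇒ 0;  out=∅∪out(0)=∅
  fail(3) 'e': from fail(0)=0 chase 'e': 0 ⇒ 0;  out=∅∪out(0)=∅
  fail(7) 'd': from fail(0)=0 chase 'd': 0 ⇒ 0;  out=∅∪out(0)=∅
  fail(9) 'a': from fail(0)=0 chase 'a': 0 ⇒ 0;  out={6}∪out(0)={6}
  fail(14) 'c': from fail(0)=0 chase 'c': 0 ⇒ 0;  out=∅∪out(0)=∅
  fail(2) 'be': from fail(1)=0 chase 'e': 0 ⇒ 3;  out={0}∪out(3)={0}
  fail(4) 'ec': from fail(3)=0 chase 'c': 0 ⇒ 14;  out=∅∪out(14)=∅
  fail(8) 'dd': from fail(7)=0 chase 'd': 0 ⇒ 7;  out={2}∪out(7)={2}
  fail(10) 'aa': from fail(9)=0 chase 'a': 0 ⇒ 9;  out={3}∪out(9)={3,6}
  fail(11) 'bd': from fail(1)=0 chase 'd': 0 ⇒ 7;  out=∅∪out(7)=∅
  fail(15) 'ce': from fail(14)=0 chase 'e': 0 ⇒ 3;  out=∅∪out(3)=∅
  fail(5) 'ecc': from fail(4)=14 chase 'c': 14→0 ⇒ 14;  out=∅∪out(14)=∅
  fail(12) 'bdd': from fail(11)=7 chase 'd': 7 ⇒ 8;  out=∅∪out(8)={2}
  fail(16) 'cea': from fail(15)=3 chase 'a': 3→0 ⇒ 9;  out=∅∪out(9)={6}
  fail(6) 'eccd': from fail(5)=14 chase 'd': 14→0 ⇒ 7;  out={1}∪out(7)={1}
  fail(13) 'bddb': from fail(12)=8 chase 'b': 8→7→0 ⇒ 1;  out={4}∪out(1)={4}
  fail(17) 'ceac': from fail(16)=9 chase 'c': 9→0 ⇒ 14;  out=∅∪out(14)=∅
  fail(18) 'ceacd': from fail(17)=14 chase 'd': 14→0 ⇒ 7;  out={5}∪out(7)={5}

Scan:
[0] read 'a'  n0⇒n9  → match P6@[0:0]
[1] read 'b'  n9⇒n1 ·f
[2] read 'd'  n1⇒n11
[3] read 'd'  n11⇒n12  → match P2@[2:3]
[4] read 'b'  n12⇒n13  → match P4@[1:4]
[5] read 'b'  n13⇒n1 ·f
[6] read 'b'  n1⇒n1 ·f
[7] read 'e'  n1⇒n2  → match P0@[6:7]
[8] read 'd'  n2⇒n7 ·f
[9] read 'd'  n7⇒n8  → match P2@[8:9]
[10] read 'e'  n8⇒n3 ·f
[11] read 'a'  n3⇒n9 ·f  → match P6@[11:11]
[12] read 'a'  n9⇒n10  → match P3@[11:12],P6@[12:12]
[13] read 'd'  n10⇒n7 ·f
[14] read 'a'  n7⇒n9 ·f  → match P6@[14:14]
[15] read 'c'  n9⇒n14 ·f
[16] read 'a'  n14⇒n9 ·f  → match P6@[16:16]
[17] read 'e'  n9⇒n3 ·f
[18] read 'b'  n3⇒n1 ·f
[19] read 'e'  n1⇒n2  → match P0@[18:19]
[20] read 'b'  n2⇒n1 ·f
[21] read 'e'  n1⇒n2  → match P0@[20:21]
[22] read 'b'  n2⇒n1 ·f
[23] read 'c'  n1⇒n14 ·f
[24] read 'e'  n14⇒n15
[25] read 'a'  n15⇒n16  → match P6@[25:25]
[26] read 'c'  n16⇒n17
[27] read 'd'  n17⇒n18  → match P5@[23:27]
[28] read 'b'  n18⇒n1 ·f
[29] read 'e'  n1⇒n2  → match P0@[28:29]
[30] read 'a'  n2⇒n9 ·f  → match P6@[30:30]
[31] read 'a'  n9⇒n10  → match P3@[30:31],P6@[31:31]
[32] read 'b'  n10⇒n1 ·f
[33] read 'c'  n1⇒n14 ·f
[34] read 'b'  n14⇒n1 ·f
[35] read 'e'  n1⇒n2  → match P0@[34:35]
[36] read 'a'  n2⇒n9 ·f  → match P6@[36:36]
[37] read 'c'  n9⇒n14 ·f
[38] read 'd'  n14⇒n7 ·f
[39] read 'e'  n7⇒n3 ·f
[40] read 'e'  n3⇒n3 ·f
[41] read 'c'  n3⇒n4
[42] read 'a'  n4⇒n9 ·f  → match P6@[42:42]
[43] read 'a'  n9⇒n10  → match P3@[42:43],P6@[43:43]
[44] read 'd'  n10⇒n7 ·f
[45] read 'a'  n7⇒n9 ·f  → match P6@[45:45]
[46] read 'b'  n9⇒n1 ·f
[47] read 'c'  n1⇒n14 ·f
[48] read 'e'  n14⇒n15
[49] read 'a'  n15⇒n16  → match P6@[49:49]
[50] read 'c'  n16⇒n17
[51] read 'd'  n17⇒n18  → match P5@[47:51]
[52] read 'c'  n18⇒n14 ·f

Matches: [[0,6],[3,2],[4,4],[7,0],[9,2],[11,6],[12,3],[12,6],[14,6],[16,6],[19,0],[21,0],[25,6],[27,5],[29,0],[30,6],[31,3],[31,6],[35,0],[36,6],[42,6],[43,3],[43,6],[45,6],[49,6],[51,5]]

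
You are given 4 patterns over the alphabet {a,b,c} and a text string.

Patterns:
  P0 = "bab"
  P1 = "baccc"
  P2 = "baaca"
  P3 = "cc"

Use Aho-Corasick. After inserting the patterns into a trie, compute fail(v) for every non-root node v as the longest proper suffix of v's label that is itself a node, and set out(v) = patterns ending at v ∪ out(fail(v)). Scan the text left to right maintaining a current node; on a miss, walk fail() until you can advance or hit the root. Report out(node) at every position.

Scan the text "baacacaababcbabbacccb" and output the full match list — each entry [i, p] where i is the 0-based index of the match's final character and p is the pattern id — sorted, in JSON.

Build:
Trie nodes:
  0='ε' goto b→1 c→10
  1='b' goto a→2
  2='ba' goto a→7 b→3 c→4
  3='bab' goto ·  ←P0
  4='bac' goto c→5
  5='bacc' goto c→6
  6='baccc' goto ·  ←P1
  7='baa' goto c→8
  8='baac' goto a→9
  9='baaca' goto ·  ←P2
  10='c' goto c→11
  11='cc' goto ·  ←P3

BFS fail/out derivation:
  fail(1) 'b': from fail(0)=0 chase 'b': 0 ⇒ 0;  out=∅∪out(0)=∅
  fail(10) 'c': from fail(0)=0 chase 'c': 0 ⇒ 0;  out=∅∪out(0)=∅
  fail(2) 'ba': from fail(1)=0 chase 'a': 0 ⇒ 0;  out=∅∪out(0)=∅
  fail(11) 'cc': from fail(10)=0 chase 'c': 0 ⇒ 10;  out={3}∪out(10)={3}
  fail(3) 'bab': from fail(2)=0 chase 'b': 0 ⇒ 1;  out={0}∪out(1)={0}
  fail(4) 'bac': from fail(2)=0 chase 'c': 0 ⇒ 10;  out=∅∪out(10)=∅
  fail(7) 'baa': from fail(2)=0 chase 'a': 0 ⇒ 0;  out=∅∪out(0)=∅
  fail(5) 'bacc': from fail(4)=10 chase 'c': 10 ⇒ 11;  out=∅∪out(11)={3}
  fail(8) 'baac': from fail(7)=0 chase 'c': 0 ⇒ 10;  out=∅∪out(10)=∅
  fail(6) 'baccc': from fail(5)=11 chase 'c': 11→10 ⇒ 11;  out={1}∪out(11)={1,3}
  fail(9) 'baaca': from fail(8)=10 chase 'a': 10→0 ⇒ 0;  out={2}∪out(0)={2}

Text stream:
i=0 'b': node 0→1
i=1 'a': node 1→2
i=2 'a': node 2→7
i=3 'c': node 7→8
i=4 'a': node 8→9  → match P2@[0:4]
i=5 'c': node 9→10 (fail-walked)
i=6 'a': node 10→0 (fail-walked)
i=7 'a': node 0→0
i=8 'b': node 0→1
i=9 'a': node 1→2
i=10 'b': node 2→3  → match P0@[8:10]
i=11 'c': node 3→10 (fail-walked)
i=12 'b': node 10→1 (fail-walked)
i=13 'a': node 1→2
i=14 'b': node 2→3  → match P0@[12:14]
i=15 'b': node 3→1 (fail-walked)
i=16 'a': node 1→2
i=17 'c': node 2→4
i=18 'c': node 4→5  → match P3@[17:18]
i=19 'c': node 5→6  → match P1@[15:19],P3@[18:19]
i=20 'b': node 6→1 (fail-walked)

Matches: [[4,2],[10,0],[14,0],[18,3],[19,1],[19,3]]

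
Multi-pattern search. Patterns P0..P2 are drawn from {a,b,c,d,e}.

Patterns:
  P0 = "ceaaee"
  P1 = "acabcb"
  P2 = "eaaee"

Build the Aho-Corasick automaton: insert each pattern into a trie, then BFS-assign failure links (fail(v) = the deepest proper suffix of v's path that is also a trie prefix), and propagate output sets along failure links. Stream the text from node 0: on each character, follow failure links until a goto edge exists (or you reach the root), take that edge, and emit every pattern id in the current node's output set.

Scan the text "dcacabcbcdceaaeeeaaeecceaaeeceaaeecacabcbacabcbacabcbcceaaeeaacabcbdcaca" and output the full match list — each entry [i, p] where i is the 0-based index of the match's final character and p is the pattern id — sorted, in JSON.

Build automaton:
Trie (insert patterns):
  n0 'ε': a→7 c→1 e→13
  n1 'c': e→2
  n2 'ce': a→3
  n3 'cea': a→4
  n4 'ceaa': e→5
  n5 'ceaae': e→6
  n6 'ceaaee': ·  ←P0
  n7 'a': c→8
  n8 'ac': a→9
  n9 'aca': b→10
  n10 'acab': c→11
  n11 'acabc': b→12
  n12 'acabcb': ·  ←P1
  n13 'e': a→14
  n14 'ea': a→15
  n15 'eaa': e→16
  n16 'eaae': e→17
  n17 'eaaee': ·  ←P2

BFS fail/out derivation:
  n1('c'): parent n0 fail=0; on 'c' 0 → fail=0;  out ∅∪∅=∅
  n7('a'): parent n0 fail=0; on 'a' 0 → fail=0;  out ∅∪∅=∅
  n13('e'): parent n0 fail=0; on 'e' 0 → fail=0;  out ∅∪∅=∅
  n2('ce'): parent n1 fail=0; on 'e' 0 → fail=13;  out ∅∪∅=∅
  n8('ac'): parent n7 fail=0; on 'c' 0 → fail=1;  out ∅∪∅=∅
  n14('ea'): parent n13 fail=0; on 'a' 0 → fail=7;  out ∅∪∅=∅
  n3('cea'): parent n2 fail=13; on 'a' 13 → fail=14;  out ∅∪∅=∅
  n9('aca'): parent n8 fail=1; on 'a' 1→0 → fail=7;  out ∅∪∅=∅
  n15('eaa'): parent n14 fail=7; on 'a' 7→0 → fail=7;  out ∅∪∅=∅
  n4('ceaa'): parent n3 fail=14; on 'a' 14 → fail=15;  out ∅∪∅=∅
  n10('acab'): parent n9 fail=7; on 'b' 7→0 → fail=0;  out ∅∪∅=∅
  n16('eaae'): parent n15 fail=7; on 'e' 7→0 → fail=13;  out ∅∪∅=∅
  n5('ceaae'): parent n4 fail=15; on 'e' 15 → fail=16;  out ∅∪∅=∅
  n11('acabc'): parent n10 fail=0; on 'c' 0 → fail=1;  out ∅∪∅=∅
  n17('eaaee'): parent n16 fail=13; on 'e' 13→0 → fail=13;  out {2}∪∅={2}
  n6('ceaaee'): parent n5 fail=16; on 'e' 16 → fail=17;  out {0}∪{2}={0,2}
  n12('acabcb'): parent n11 fail=1; on 'b' 1→0 → fail=0;  out {1}∪∅={1}

Text stream:
[0] read 'd'  n0⇒n0
[1] read 'c'  n0⇒n1
[2] read 'a'  n1⇒n7 (fail-walked)
[3] read 'c'  n7⇒n8
[4] read 'a'  n8⇒n9
[5] read 'b'  n9⇒n10
[6] read 'c'  n10⇒n11
[7] read 'b'  n11⇒n12  ** P1@[2:7]
[8] read 'c'  n12⇒n1 (fail-walked)
[9] read 'd'  n1⇒n0 (fail-walked)
[10] read 'c'  n0⇒n1
[11] read 'e'  n1⇒n2
[12] read 'a'  n2⇒n3
[13] read 'a'  n3⇒n4
[14] read 'e'  n4⇒n5
[15] read 'e'  n5⇒n6  ** P0@[10:15],P2@[11:15]
[16] read 'e'  n6⇒n13 (fail-walked)
[17] read 'a'  n13⇒n14
[18] read 'a'  n14⇒n15
[19] read 'e'  n15⇒n16
[20] read 'e'  n16⇒n17  ** P2@[16:20]
[21] read 'c'  n17⇒n1 (fail-walked)
[22] read 'c'  n1⇒n1 (fail-walked)
[23] read 'e'  n1⇒n2
[24] read 'a'  n2⇒n3
[25] read 'a'  n3⇒n4
[26] read 'e'  n4⇒n5
[27] read 'e'  n5⇒n6  ** P0@[22:27],P2@[23:27]
[28] read 'c'  n6⇒n1 (fail-walked)
[29] read 'e'  n1⇒n2
[30] read 'a'  n2⇒n3
[31] read 'a'  n3⇒n4
[32] read 'e'  n4⇒n5
[33] read 'e'  n5⇒n6  ** P0@[28:33],P2@[29:33]
[34] read 'c'  n6⇒n1 (fail-walked)
[35] read 'a'  n1⇒n7 (fail-walked)
[36] read 'c'  n7⇒n8
[37] read 'a'  n8⇒n9
[38] read 'b'  n9⇒n10
[39] read 'c'  n10⇒n11
[40] read 'b'  n11⇒n12  ** P1@[35:40]
[41] read 'a'  n12⇒n7 (fail-walked)
[42] read 'c'  n7⇒n8
[43] read 'a'  n8⇒n9
[44] read 'b'  n9⇒n10
[45] read 'c'  n10⇒n11
[46] read 'b'  n11⇒n12  ** P1@[41:46]
[47] read 'a'  n12⇒n7 (fail-walked)
[48] read 'c'  n7⇒n8
[49] read 'a'  n8⇒n9
[50] read 'b'  n9⇒n10
[51] read 'c'  n10⇒n11
[52] read 'b'  n11⇒n12  ** P1@[47:52]
[53] read 'c'  n12⇒n1 (fail-walked)
[54] read 'c'  n1⇒n1 (fail-walked)
[55] read 'e'  n1⇒n2
[56] read 'a'  n2⇒n3
[57] read 'a'  n3⇒n4
[58] read 'e'  n4⇒n5
[59] read 'e'  n5⇒n6  ** P0@[54:59],P2@[55:59]
[60] read 'a'  n6⇒n14 (fail-walked)
[61] read 'a'  n14⇒n15
[62] read 'c'  n15⇒n8 (fail-walked)
[63] read 'a'  n8⇒n9
[64] read 'b'  n9⇒n10
[65] read 'c'  n10⇒n11
[66] read 'b'  n11⇒n12  ** P1@[61:66]
[67] read 'd'  n12⇒n0 (fail-walked)
[68] read 'c'  n0⇒n1
[69] read 'a'  n1⇒n7 (fail-walked)
[70] read 'c'  n7⇒n8
[71] read 'a'  n8⇒n9

Result: [[7,1],[15,0],[15,2],[20,2],[27,0],[27,2],[33,0],[33,2],[40,1],[46,1],[52,1],[59,0],[59,2],[66,1]]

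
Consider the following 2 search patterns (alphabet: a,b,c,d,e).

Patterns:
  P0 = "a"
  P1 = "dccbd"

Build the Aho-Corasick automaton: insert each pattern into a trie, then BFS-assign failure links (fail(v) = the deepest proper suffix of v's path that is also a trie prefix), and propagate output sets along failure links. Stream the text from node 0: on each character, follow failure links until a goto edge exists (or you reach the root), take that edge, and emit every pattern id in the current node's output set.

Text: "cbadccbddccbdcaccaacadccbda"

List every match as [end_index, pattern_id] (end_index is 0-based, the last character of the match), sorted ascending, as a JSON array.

Build:
Trie nodes:
  0='ε' goto a→1 d→2
  1='a' goto ·  ←P0
  2='d' goto c→3
  3='dc' goto c→4
  4='dcc' goto b→5
  5='dccb' goto d→6
  6='dccbd' goto ·  ←P1

BFS fail/out derivation:
  fail(1) 'a': from fail(0)=0 chase 'a': 0 ⇒ 0;  out={0}∪out(0)={0}
  fail(2) 'd': from fail(0)=0 chase 'd': 0 ⇒ 0;  out=∅∪out(0)=∅
  fail(3) 'dc': from fail(2)=0 chase 'c': 0 ⇒ 0;  out=∅∪out(0)=∅
  fail(4) 'dcc': from fail(3)=0 chase 'c': 0 ⇒ 0;  out=∅∪out(0)=∅
  fail(5) 'dccb': from fail(4)=0 chase 'b': 0 ⇒ 0;  out=∅∪out(0)=∅
  fail(6) 'dccbd': from fail(5)=0 chase 'd': 0 ⇒ 2;  out={1}∪out(2)={1}

Text stream:
pos 0 'c': at 0
pos 1 'b': at 0
pos 2 'a': at 1  ** P0@[2:2]
pos 3 'd': at 2 ·f
pos 4 'c': at 3
pos 5 'c': at 4
pos 6 'b': at 5
pos 7 'd': at 6  ** P1@[3:7]
pos 8 'd': at 2 ·f
pos 9 'c': at 3
pos 10 'c': at 4
pos 11 'b': at 5
pos 12 'd': at 6  ** P1@[8:12]
pos 13 'c': at 3 ·f
pos 14 'a': at 1 ·f  ** P0@[14:14]
pos 15 'c': at 0 ·f
pos 16 'c': at 0
pos 17 'a': at 1  ** P0@[17:17]
pos 18 'a': at 1 ·f  ** P0@[18:18]
pos 19 'c': at 0 ·f
pos 20 'a': at 1  ** P0@[20:20]
pos 21 'd': at 2 ·f
pos 22 'c': at 3
pos 23 'c': at 4
pos 24 'b': at 5
pos 25 'd': at 6  ** P1@[21:25]
pos 26 'a': at 1 ·f  ** P0@[26:26]

Result: [[2,0],[7,1],[12,1],[14,0],[17,0],[18,0],[20,0],[25,1],[26,0]]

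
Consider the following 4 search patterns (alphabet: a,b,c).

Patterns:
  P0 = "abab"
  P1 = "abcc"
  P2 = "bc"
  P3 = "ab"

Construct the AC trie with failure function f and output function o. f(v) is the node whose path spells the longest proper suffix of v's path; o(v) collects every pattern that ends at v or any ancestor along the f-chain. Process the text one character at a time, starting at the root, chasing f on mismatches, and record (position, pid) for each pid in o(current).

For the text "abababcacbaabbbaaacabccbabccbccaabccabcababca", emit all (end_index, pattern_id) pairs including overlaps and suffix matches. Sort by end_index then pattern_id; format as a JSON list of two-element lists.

Construct AC machine:
Trie (insert patterns):
  n0 'ε': a→1 b→7
  n1 'a': b→2
  n2 'ab': a→3 c→5  [P3 ends]
  n3 'aba': b→4
  n4 'abab': ·  [P0 ends]
  n5 'abc': c→6
  n6 'abcc': ·  [P1 ends]
  n7 'b': c→8
  n8 'bc': ·  [P2 ends]

Failure links (BFS by depth):
  n1('a'): parent n0 fail=0; on 'a' 0 → fail=0;  out ∅∪∅=∅
  n7('b'): parent n0 fail=0; on 'b' 0 → fail=0;  out ∅∪∅=∅
  n2('ab'): parent n1 fail=0; on 'b' 0 → fail=7;  out {3}∪∅={3}
  n8('bc'): parent n7 fail=0; on 'c' 0 → fail=0;  out {2}∪∅={2}
  n3('aba'): parent n2 fail=7; on 'a' 7→0 → fail=1;  out ∅∪∅=∅
  n5('abc'): parent n2 fail=7; on 'c' 7 → fail=8;  out ∅∪{2}={2}
  n4('abab'): parent n3 fail=1; on 'b' 1 → fail=2;  out {0}∪{3}={0,3}
  n6('abcc'): parent n5 fail=8; on 'c' 8→0 → fail=0;  out {1}∪∅={1}

Run:
i=0 'a': node 0→1
i=1 'b': node 1→2  ** P3@[0:1]
i=2 'a': node 2→3
i=3 'b': node 3→4  ** P0@[0:3],P3@[2:3]
i=4 'a': node 4→3 ·f
i=5 'b': node 3→4  ** P0@[2:5],P3@[4:5]
i=6 'c': node 4→5 ·f  ** P2@[5:6]
i=7 'a': node 5→1 ·f
i=8 'c': node 1→0 ·f
i=9 'b': node 0→7
i=10 'a': node 7→1 ·f
i=11 'a': node 1→1 ·f
i=12 'b': node 1→2  ** P3@[11:12]
i=13 'b': node 2→7 ·f
i=14 'b': node 7→7 ·f
i=15 'a': node 7→1 ·f
i=16 'a': node 1→1 ·f
i=17 'a': node 1→1 ·f
i=18 'c': node 1→0 ·f
i=19 'a': node 0→1
i=20 'b': node 1→2  ** P3@[19:20]
i=21 'c': node 2→5  ** P2@[20:21]
i=22 'c': node 5→6  ** P1@[19:22]
i=23 'b': node 6→7 ·f
i=24 'a': node 7→1 ·f
i=25 'b': node 1→2  ** P3@[24:25]
i=26 'c': node 2→5  ** P2@[25:26]
i=27 'c': node 5→6  ** P1@[24:27]
i=28 'b': node 6→7 ·f
i=29 'c': node 7→8  ** P2@[28:29]
i=30 'c': node 8→0 ·f
i=31 'a': node 0→1
i=32 'a': node 1→1 ·f
i=33 'b': node 1→2  ** P3@[32:33]
i=34 'c': node 2→5  ** P2@[33:34]
i=35 'c': node 5→6  ** P1@[32:35]
i=36 'a': node 6→1 ·f
i=37 'b': node 1→2  ** P3@[36:37]
i=38 'c': node 2→5  ** P2@[37:38]
i=39 'a': node 5→1 ·f
i=40 'b': node 1→2  ** P3@[39:40]
i=41 'a': node 2→3
i=42 'b': node 3→4  ** P0@[39:42],P3@[41:42]
i=43 'c': node 4→5 ·f  ** P2@[42:43]
i=44 'a': node 5→1 ·f

Matches: [[1,3],[3,0],[3,3],[5,0],[5,3],[6,2],[12,3],[20,3],[21,2],[22,1],[25,3],[26,2],[27,1],[29,2],[33,3],[34,2],[35,1],[37,3],[38,2],[40,3],[42,0],[42,3],[43,2]]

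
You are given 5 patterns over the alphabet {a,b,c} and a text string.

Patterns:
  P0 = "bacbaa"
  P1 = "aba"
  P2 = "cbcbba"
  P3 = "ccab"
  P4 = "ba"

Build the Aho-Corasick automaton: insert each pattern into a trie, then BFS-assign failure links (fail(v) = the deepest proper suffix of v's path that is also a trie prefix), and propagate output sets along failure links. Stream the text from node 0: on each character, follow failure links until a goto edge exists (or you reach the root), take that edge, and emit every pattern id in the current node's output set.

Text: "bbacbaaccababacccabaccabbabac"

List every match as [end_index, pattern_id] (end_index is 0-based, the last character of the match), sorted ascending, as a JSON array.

Build automaton:
Trie nodes:
  n0 'ε': a→7 b→1 c→10
  n1 'b': a→2
  n2 'ba': c→3  [P4 ends]
  n3 'bac': b→4
  n4 'bacb': a→5
  n5 'bacba': a→6
  n6 'bacbaa': ·  [P0 ends]
  n7 'a': b→8
  n8 'ab': a→9
  n9 'aba': ·  [P1 ends]
  n10 'c': b→11 c→16
  n11 'cb': c→12
  n12 'cbc': b→13
  n13 'cbcb': b→14
  n14 'cbcbb': a→15
  n15 'cbcbba': ·  [P2 ends]
  n16 'cc': a→17
  n17 'cca': b→18
  n18 'ccab': ·  [P3 ends]

Failure links (BFS by depth):
  n1('b'): parent n0 fail=0; on 'b' 0 → fail=0;  out ∅∪∅=∅
  n7('a'): parent n0 fail=0; on 'a' 0 → fail=0;  out ∅∪∅=∅
  n10('c'): parent n0 fail=0; on 'c' 0 → fail=0;  out ∅∪∅=∅
  n2('ba'): parent n1 fail=0; on 'a' 0 → fail=7;  out {4}∪∅={4}
  n8('ab'): parent n7 fail=0; on 'b' 0 → fail=1;  out ∅∪∅=∅
  n11('cb'): parent n10 fail=0; on 'b' 0 → fail=1;  out ∅∪∅=∅
  n16('cc'): parent n10 fail=0; on 'c' 0 → fail=10;  out ∅∪∅=∅
  n3('bac'): parent n2 fail=7; on 'c' 7→0 → fail=10;  out ∅∪∅=∅
  n9('aba'): parent n8 fail=1; on 'a' 1 → fail=2;  out {1}∪{4}={1,4}
  n12('cbc'): parent n11 fail=1; on 'c' 1→0 → fail=10;  out ∅∪∅=∅
  n17('cca'): parent n16 fail=10; on 'a' 10→0 → fail=7;  out ∅∪∅=∅
  n4('bacb'): parent n3 fail=10; on 'b' 10 → fail=11;  out ∅∪∅=∅
  n13('cbcb'): parent n12 fail=10; on 'b' 10 → fail=11;  out ∅∪∅=∅
  n18('ccab'): parent n17 fail=7; on 'b' 7 → fail=8;  out {3}∪∅={3}
  n5('bacba'): parent n4 fail=11; on 'a' 11→1 → fail=2;  out ∅∪{4}={4}
  n14('cbcbb'): parent n13 fail=11; on 'b' 11→1→0 → fail=1;  out ∅∪∅=∅
  n6('bacbaa'): parent n5 fail=2; on 'a' 2→7→0 → fail=7;  out {0}∪∅={0}
  n15('cbcbba'): parent n14 fail=1; on 'a' 1 → fail=2;  out {2}∪{4}={2,4}

Text stream:
i=0 'b': node 0→1
i=1 'b': node 1→1 (via fail)
i=2 'a': node 1→2  → match P4@[1:2]
i=3 'c': node 2→3
i=4 'b': node 3→4
i=5 'a': node 4→5  → match P4@[4:5]
i=6 'a': node 5→6  → match P0@[1:6]
i=7 'c': node 6→10 (via fail)
i=8 'c': node 10→16
i=9 'a': node 16→17
i=10 'b': node 17→18  → match P3@[7:10]
i=11 'a': node 18→9 (via fail)  → match P1@[9:11],P4@[10:11]
i=12 'b': node 9→8 (via fail)
i=13 'a': node 8→9  → match P1@[11:13],P4@[12:13]
i=14 'c': node 9→3 (via fail)
i=15 'c': node 3→16 (via fail)
i=16 'c': node 16→16 (via fail)
i=17 'a': node 16→17
i=18 'b': node 17→18  → match P3@[15:18]
i=19 'a': node 18→9 (via fail)  → match P1@[17:19],P4@[18:19]
i=20 'c': node 9→3 (via fail)
i=21 'c': node 3→16 (via fail)
i=22 'a': node 16→17
i=23 'b': node 17→18  → match P3@[20:23]
i=24 'b': node 18→1 (via fail)
i=25 'a': node 1→2  → match P4@[24:25]
i=26 'b': node 2→8 (via fail)
i=27 'a': node 8→9  → match P1@[25:27],P4@[26:27]
i=28 'c': node 9→3 (via fail)

Result: [[2,4],[5,4],[6,0],[10,3],[11,1],[11,4],[13,1],[13,4],[18,3],[19,1],[19,4],[23,3],[25,4],[27,1],[27,4]]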